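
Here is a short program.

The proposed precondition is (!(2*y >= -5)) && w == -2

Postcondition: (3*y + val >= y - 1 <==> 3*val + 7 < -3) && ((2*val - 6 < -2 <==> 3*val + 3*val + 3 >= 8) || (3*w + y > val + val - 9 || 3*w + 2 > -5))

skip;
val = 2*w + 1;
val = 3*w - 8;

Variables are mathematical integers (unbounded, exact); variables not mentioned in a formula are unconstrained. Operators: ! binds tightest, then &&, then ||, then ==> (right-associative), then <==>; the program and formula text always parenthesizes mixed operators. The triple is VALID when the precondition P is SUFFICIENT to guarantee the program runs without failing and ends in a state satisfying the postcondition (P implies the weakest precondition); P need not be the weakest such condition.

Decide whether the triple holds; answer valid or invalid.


Working backward. After the program, the postcondition (3*y + val >= y - 1 <==> 3*val + 7 < -3) && ((2*val - 6 < -2 <==> 3*val + 3*val + 3 >= 8) || (3*w + y > val + val - 9 || 3*w + 2 > -5)) must hold; in canonical form it is (val + 2*y >= -1 <==> 3*val < -10) && ((2*val < 4 <==> 6*val >= 5) || 3*w + y > 2*val - 9 || 3*w > -7).
Before val := 3*w - 8: (3*w + 2*y >= 7 <==> 9*w < 14) && ((6*w < 20 <==> 18*w >= 53) || y > 3*w - 25 || 3*w > -7)
Before val := 2*w + 1: (3*w + 2*y >= 7 <==> 9*w < 14) && ((6*w < 20 <==> 18*w >= 53) || y > 3*w - 25 || 3*w > -7)
Before skip: (3*w + 2*y >= 7 <==> 9*w < 14) && ((6*w < 20 <==> 18*w >= 53) || y > 3*w - 25 || 3*w > -7)
The weakest precondition is (3*w + 2*y >= 7 <==> 9*w < 14) && ((6*w < 20 <==> 18*w >= 53) || y > 3*w - 25 || 3*w > -7).
Check whether (!(2*y >= -5)) && w == -2 implies it.
Countermodel: at the initial state w = -2, y = -3, the precondition holds but the weakest precondition fails.
Answer: invalid


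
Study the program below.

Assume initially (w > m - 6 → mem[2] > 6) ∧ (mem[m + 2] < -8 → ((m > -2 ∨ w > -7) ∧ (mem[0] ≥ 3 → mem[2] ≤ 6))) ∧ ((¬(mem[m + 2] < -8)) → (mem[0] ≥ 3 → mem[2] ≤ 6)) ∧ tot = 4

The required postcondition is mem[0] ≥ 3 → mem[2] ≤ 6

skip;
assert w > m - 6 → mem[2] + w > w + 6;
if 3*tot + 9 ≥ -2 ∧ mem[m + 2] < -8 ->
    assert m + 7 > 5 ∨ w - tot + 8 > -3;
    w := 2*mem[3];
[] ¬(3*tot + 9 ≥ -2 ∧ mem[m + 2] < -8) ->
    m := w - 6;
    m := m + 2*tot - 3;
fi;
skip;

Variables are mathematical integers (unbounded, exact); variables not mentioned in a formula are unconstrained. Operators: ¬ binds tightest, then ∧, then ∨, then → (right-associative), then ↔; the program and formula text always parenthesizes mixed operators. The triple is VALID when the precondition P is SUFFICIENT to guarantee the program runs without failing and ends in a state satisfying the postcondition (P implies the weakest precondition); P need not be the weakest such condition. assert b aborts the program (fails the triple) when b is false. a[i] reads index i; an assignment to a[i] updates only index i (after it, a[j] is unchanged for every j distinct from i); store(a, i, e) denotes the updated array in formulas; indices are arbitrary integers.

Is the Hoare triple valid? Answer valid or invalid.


Working backward. After the program, mem[0] ≥ 3 → mem[2] ≤ 6 must hold.
Before skip: mem[0] ≥ 3 → mem[2] ≤ 6
Then branch requires (m > -2 ∨ w > tot - 11) ∧ (mem[0] ≥ 3 → mem[2] ≤ 6); else branch requires mem[0] ≥ 3 → mem[2] ≤ 6.
Before the if: ((3*tot ≥ -11 ∧ mem[m + 2] < -8) → ((m > -2 ∨ w > tot - 11) ∧ (mem[0] ≥ 3 → mem[2] ≤ 6))) ∧ ((¬(3*tot ≥ -11 ∧ mem[m + 2] < -8)) → (mem[0] ≥ 3 → mem[2] ≤ 6))
Before assert w > m - 6 → mem[2] + w > w + 6: (w > m - 6 → mem[2] > 6) ∧ ((3*tot ≥ -11 ∧ mem[m + 2] < -8) → ((m > -2 ∨ w > tot - 11) ∧ (mem[0] ≥ 3 → mem[2] ≤ 6))) ∧ ((¬(3*tot ≥ -11 ∧ mem[m + 2] < -8)) → (mem[0] ≥ 3 → mem[2] ≤ 6))
Before skip: (w > m - 6 → mem[2] > 6) ∧ ((3*tot ≥ -11 ∧ mem[m + 2] < -8) → ((m > -2 ∨ w > tot - 11) ∧ (mem[0] ≥ 3 → mem[2] ≤ 6))) ∧ ((¬(3*tot ≥ -11 ∧ mem[m + 2] < -8)) → (mem[0] ≥ 3 → mem[2] ≤ 6))
The weakest precondition is (w > m - 6 → mem[2] > 6) ∧ ((3*tot ≥ -11 ∧ mem[m + 2] < -8) → ((m > -2 ∨ w > tot - 11) ∧ (mem[0] ≥ 3 → mem[2] ≤ 6))) ∧ ((¬(3*tot ≥ -11 ∧ mem[m + 2] < -8)) → (mem[0] ≥ 3 → mem[2] ≤ 6)).
Check whether (w > m - 6 → mem[2] > 6) ∧ (mem[m + 2] < -8 → ((m > -2 ∨ w > -7) ∧ (mem[0] ≥ 3 → mem[2] ≤ 6))) ∧ ((¬(mem[m + 2] < -8)) → (mem[0] ≥ 3 → mem[2] ≤ 6)) ∧ tot = 4 implies it.
Every state satisfying the precondition satisfies the weakest precondition: the implication holds.
Answer: valid


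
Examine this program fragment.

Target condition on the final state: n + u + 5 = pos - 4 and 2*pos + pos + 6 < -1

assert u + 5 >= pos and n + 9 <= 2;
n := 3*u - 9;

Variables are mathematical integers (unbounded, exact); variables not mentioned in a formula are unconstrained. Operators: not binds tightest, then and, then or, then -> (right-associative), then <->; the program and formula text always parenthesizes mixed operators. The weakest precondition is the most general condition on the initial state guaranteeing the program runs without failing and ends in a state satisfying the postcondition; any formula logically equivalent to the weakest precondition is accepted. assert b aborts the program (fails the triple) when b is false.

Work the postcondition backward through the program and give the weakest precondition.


Working backward. After the program, the postcondition n + u + 5 = pos - 4 and 2*pos + pos + 6 < -1 must hold; in canonical form it is n + u = pos - 9 and 3*pos < -7.
Before n := 3*u - 9: 4*u = pos and 3*pos < -7
Before assert u + 5 >= pos and n + 9 <= 2: u >= pos - 5 and n <= -7 and 4*u = pos and 3*pos < -7
Answer: WP = u >= pos - 5 and n <= -7 and 4*u = pos and 3*pos < -7


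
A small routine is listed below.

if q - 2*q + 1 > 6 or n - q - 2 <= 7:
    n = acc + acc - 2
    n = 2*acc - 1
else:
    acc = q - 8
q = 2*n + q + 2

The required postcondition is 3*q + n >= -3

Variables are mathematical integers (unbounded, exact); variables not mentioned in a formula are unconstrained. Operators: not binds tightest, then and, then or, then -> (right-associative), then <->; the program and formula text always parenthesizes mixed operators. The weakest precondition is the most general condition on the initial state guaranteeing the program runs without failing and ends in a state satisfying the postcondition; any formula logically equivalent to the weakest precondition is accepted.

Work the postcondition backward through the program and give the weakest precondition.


Working backward. After the program, the postcondition 3*q + n >= -3 must hold; in canonical form it is n + 3*q >= -3.
Before q := 2*n + q + 2: 7*n + 3*q >= -9
Then branch requires 14*acc + 3*q >= -2; else branch requires 7*n + 3*q >= -9.
Before the if: ((q < -5 or n <= q + 9) -> 14*acc + 3*q >= -2) and ((not (q < -5 or n <= q + 9)) -> 7*n + 3*q >= -9)
Answer: WP = ((q < -5 or n <= q + 9) -> 14*acc + 3*q >= -2) and ((not (q < -5 or n <= q + 9)) -> 7*n + 3*q >= -9)


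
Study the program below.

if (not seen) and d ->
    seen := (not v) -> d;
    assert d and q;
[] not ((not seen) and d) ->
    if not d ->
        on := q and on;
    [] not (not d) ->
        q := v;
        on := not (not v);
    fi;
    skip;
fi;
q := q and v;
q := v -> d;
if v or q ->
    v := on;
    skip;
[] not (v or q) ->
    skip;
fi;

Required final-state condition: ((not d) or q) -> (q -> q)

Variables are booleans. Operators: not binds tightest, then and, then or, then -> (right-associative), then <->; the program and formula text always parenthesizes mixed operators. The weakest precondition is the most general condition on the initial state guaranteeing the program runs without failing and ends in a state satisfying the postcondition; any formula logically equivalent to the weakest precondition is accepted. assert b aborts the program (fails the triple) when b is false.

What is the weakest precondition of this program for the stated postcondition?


Working backward. After the program, the postcondition ((not d) or q) -> (q -> q) must hold; in canonical form it is true.
Then branch requires true; else branch requires true.
Before the if: true
Before q := v -> d: true
Before q := q and v: true
Then branch requires d and q; else branch requires true.
Before the if: ((not seen) and d) -> (d and q)
Answer: WP = ((not seen) and d) -> (d and q)


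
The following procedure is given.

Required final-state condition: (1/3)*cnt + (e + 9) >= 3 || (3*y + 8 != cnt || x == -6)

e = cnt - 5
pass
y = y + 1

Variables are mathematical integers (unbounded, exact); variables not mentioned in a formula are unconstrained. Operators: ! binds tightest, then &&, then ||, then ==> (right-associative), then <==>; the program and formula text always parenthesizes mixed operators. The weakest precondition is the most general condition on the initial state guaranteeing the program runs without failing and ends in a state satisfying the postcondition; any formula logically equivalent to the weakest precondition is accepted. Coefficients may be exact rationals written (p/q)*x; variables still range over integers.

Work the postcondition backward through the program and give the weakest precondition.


Working backward. After the program, the postcondition (1/3)*cnt + (e + 9) >= 3 || (3*y + 8 != cnt || x == -6) must hold; in canonical form it is (1/3)*cnt + e >= -6 || 3*y != cnt - 8 || x == -6.
Before y := y + 1: (1/3)*cnt + e >= -6 || 3*y != cnt - 11 || x == -6
Before skip: (1/3)*cnt + e >= -6 || 3*y != cnt - 11 || x == -6
Before e := cnt - 5: (4/3)*cnt >= -1 || 3*y != cnt - 11 || x == -6
Answer: WP = (4/3)*cnt >= -1 || 3*y != cnt - 11 || x == -6


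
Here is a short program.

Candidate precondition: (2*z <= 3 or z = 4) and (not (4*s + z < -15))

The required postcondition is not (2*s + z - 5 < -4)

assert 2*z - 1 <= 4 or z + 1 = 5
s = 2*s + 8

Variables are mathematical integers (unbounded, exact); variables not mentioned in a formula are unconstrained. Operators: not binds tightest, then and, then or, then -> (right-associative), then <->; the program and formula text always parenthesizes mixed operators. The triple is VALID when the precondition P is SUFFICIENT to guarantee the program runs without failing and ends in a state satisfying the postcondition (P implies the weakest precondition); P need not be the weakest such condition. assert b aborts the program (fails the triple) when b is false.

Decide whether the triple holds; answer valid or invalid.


Working backward. After the program, the postcondition not (2*s + z - 5 < -4) must hold; in canonical form it is not (2*s + z < 1).
Before s := 2*s + 8: not (4*s + z < -15)
Before assert 2*z - 1 <= 4 or z + 1 = 5: (2*z <= 5 or z = 4) and (not (4*s + z < -15))
The weakest precondition is (2*z <= 5 or z = 4) and (not (4*s + z < -15)).
Check whether (2*z <= 3 or z = 4) and (not (4*s + z < -15)) implies it.
Every state satisfying the precondition satisfies the weakest precondition: the implication holds.
Answer: valid


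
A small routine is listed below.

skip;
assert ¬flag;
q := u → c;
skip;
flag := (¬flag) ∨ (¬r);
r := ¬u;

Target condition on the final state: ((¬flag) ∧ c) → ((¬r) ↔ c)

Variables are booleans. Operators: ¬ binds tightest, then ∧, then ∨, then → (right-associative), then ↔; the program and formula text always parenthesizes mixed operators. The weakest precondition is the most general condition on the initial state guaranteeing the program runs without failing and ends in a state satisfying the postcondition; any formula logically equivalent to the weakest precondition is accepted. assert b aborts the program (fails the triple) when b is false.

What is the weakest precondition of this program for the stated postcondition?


Working backward. After the program, ((¬flag) ∧ c) → ((¬r) ↔ c) must hold.
Before r := ¬u: ((¬flag) ∧ c) → (u ↔ c)
Before flag := (¬flag) ∨ (¬r): ((¬((¬flag) ∨ (¬r))) ∧ c) → (u ↔ c)
Before skip: ((¬((¬flag) ∨ (¬r))) ∧ c) → (u ↔ c)
Before q := u → c: ((¬((¬flag) ∨ (¬r))) ∧ c) → (u ↔ c)
Before assert ¬flag: (¬flag) ∧ (((¬((¬flag) ∨ (¬r))) ∧ c) → (u ↔ c))
Before skip: (¬flag) ∧ (((¬((¬flag) ∨ (¬r))) ∧ c) → (u ↔ c))
Answer: WP = (¬flag) ∧ (((¬((¬flag) ∨ (¬r))) ∧ c) → (u ↔ c))


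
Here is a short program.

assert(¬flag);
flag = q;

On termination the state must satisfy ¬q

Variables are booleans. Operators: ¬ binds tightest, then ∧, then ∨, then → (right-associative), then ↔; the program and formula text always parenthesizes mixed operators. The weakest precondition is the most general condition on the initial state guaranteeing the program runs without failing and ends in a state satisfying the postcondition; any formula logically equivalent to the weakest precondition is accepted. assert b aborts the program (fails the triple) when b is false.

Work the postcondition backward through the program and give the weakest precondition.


Working backward. After the program, ¬q must hold.
Before flag := q: ¬q
Before assert ¬flag: (¬flag) ∧ (¬q)
Answer: WP = (¬flag) ∧ (¬q)


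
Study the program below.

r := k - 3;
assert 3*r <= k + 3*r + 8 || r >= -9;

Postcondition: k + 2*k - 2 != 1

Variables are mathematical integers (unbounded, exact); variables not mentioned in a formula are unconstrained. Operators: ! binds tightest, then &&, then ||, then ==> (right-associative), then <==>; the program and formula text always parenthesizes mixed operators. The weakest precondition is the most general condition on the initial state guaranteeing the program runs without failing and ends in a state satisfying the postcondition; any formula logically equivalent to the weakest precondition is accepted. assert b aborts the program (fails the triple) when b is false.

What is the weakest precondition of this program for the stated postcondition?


Working backward. After the program, the postcondition k + 2*k - 2 != 1 must hold; in canonical form it is 3*k != 3.
Before assert 3*r <= k + 3*r + 8 || r >= -9: (k >= -8 || r >= -9) && 3*k != 3
Before r := k - 3: (k >= -8 || k >= -6) && 3*k != 3
Answer: WP = (k >= -8 || k >= -6) && 3*k != 3


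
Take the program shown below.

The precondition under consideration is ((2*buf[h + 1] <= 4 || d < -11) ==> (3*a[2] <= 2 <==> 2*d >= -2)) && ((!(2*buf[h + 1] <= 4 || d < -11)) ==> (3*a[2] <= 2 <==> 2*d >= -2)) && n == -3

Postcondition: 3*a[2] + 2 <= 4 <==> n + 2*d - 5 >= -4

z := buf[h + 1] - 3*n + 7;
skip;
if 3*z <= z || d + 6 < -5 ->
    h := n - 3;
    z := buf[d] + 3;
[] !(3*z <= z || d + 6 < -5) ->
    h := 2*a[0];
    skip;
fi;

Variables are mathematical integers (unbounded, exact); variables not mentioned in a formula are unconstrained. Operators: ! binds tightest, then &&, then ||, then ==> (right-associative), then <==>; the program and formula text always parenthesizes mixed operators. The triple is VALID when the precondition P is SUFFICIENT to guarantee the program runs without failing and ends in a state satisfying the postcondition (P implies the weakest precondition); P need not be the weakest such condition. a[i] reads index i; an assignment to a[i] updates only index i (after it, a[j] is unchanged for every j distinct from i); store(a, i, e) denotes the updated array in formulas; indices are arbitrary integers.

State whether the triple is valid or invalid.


Working backward. After the program, the postcondition 3*a[2] + 2 <= 4 <==> n + 2*d - 5 >= -4 must hold; in canonical form it is 3*a[2] <= 2 <==> 2*d + n >= 1.
Then branch requires 3*a[2] <= 2 <==> 2*d + n >= 1; else branch requires 3*a[2] <= 2 <==> 2*d + n >= 1.
Before the if: ((2*z <= 0 || d < -11) ==> (3*a[2] <= 2 <==> 2*d + n >= 1)) && ((!(2*z <= 0 || d < -11)) ==> (3*a[2] <= 2 <==> 2*d + n >= 1))
Before skip: ((2*z <= 0 || d < -11) ==> (3*a[2] <= 2 <==> 2*d + n >= 1)) && ((!(2*z <= 0 || d < -11)) ==> (3*a[2] <= 2 <==> 2*d + n >= 1))
Before z := buf[h + 1] - 3*n + 7: ((2*buf[h + 1] <= 6*n - 14 || d < -11) ==> (3*a[2] <= 2 <==> 2*d + n >= 1)) && ((!(2*buf[h + 1] <= 6*n - 14 || d < -11)) ==> (3*a[2] <= 2 <==> 2*d + n >= 1))
The weakest precondition is ((2*buf[h + 1] <= 6*n - 14 || d < -11) ==> (3*a[2] <= 2 <==> 2*d + n >= 1)) && ((!(2*buf[h + 1] <= 6*n - 14 || d < -11)) ==> (3*a[2] <= 2 <==> 2*d + n >= 1)).
Check whether ((2*buf[h + 1] <= 4 || d < -11) ==> (3*a[2] <= 2 <==> 2*d >= -2)) && ((!(2*buf[h + 1] <= 4 || d < -11)) ==> (3*a[2] <= 2 <==> 2*d >= -2)) && n == -3 implies it.
Countermodel: at the initial state a = {[0] = 0, [2] = 0, elsewhere 0}, buf = {[0] = 3, [2] = 3, elsewhere 3}, d = 0, h = -1, n = -3, the precondition holds but the weakest precondition fails.
Answer: invalid


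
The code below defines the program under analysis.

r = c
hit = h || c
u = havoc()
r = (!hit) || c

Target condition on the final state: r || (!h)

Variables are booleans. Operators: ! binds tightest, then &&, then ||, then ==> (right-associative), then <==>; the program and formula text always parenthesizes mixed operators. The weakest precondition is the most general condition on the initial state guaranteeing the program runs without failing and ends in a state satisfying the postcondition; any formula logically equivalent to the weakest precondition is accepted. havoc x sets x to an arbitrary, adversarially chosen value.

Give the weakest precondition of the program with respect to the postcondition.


Working backward. After the program, r || (!h) must hold.
Before r := (!hit) || c: (!hit) || c || (!h)
Before havoc u: (!hit) || c || (!h)
Before hit := h || c: (!(h || c)) || c || (!h)
Before r := c: (!(h || c)) || c || (!h)
Answer: WP = (!(h || c)) || c || (!h)


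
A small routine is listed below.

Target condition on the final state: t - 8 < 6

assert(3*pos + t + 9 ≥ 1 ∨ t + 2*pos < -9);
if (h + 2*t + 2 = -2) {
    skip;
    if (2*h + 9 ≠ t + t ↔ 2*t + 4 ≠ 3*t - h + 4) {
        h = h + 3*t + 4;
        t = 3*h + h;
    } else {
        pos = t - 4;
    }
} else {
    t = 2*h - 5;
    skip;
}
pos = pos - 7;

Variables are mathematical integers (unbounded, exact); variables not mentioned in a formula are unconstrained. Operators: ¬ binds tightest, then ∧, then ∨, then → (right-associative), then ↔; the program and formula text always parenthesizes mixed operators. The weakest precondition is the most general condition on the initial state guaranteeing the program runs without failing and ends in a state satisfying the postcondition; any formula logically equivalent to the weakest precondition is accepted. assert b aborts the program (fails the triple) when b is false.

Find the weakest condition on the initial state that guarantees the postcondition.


Working backward. After the program, the postcondition t - 8 < 6 must hold; in canonical form it is t < 14.
Before pos := pos - 7: t < 14
Then branch requires ((2*h ≠ 2*t - 9 ↔ h ≠ t) → 4*h + 12*t < -2) ∧ ((¬(2*h ≠ 2*t - 9 ↔ h ≠ t)) → t < 14); else branch requires 2*h < 19.
Before the if: (h + 2*t = -4 → (((2*h ≠ 2*t - 9 ↔ h ≠ t) → 4*h + 12*t < -2) ∧ ((¬(2*h ≠ 2*t - 9 ↔ h ≠ t)) → t < 14))) ∧ ((¬(h + 2*t = -4)) → 2*h < 19)
Before assert 3*pos + t + 9 ≥ 1 ∨ t + 2*pos < -9: (3*pos + t ≥ -8 ∨ 2*pos + t < -9) ∧ (h + 2*t = -4 → (((2*h ≠ 2*t - 9 ↔ h ≠ t) → 4*h + 12*t < -2) ∧ ((¬(2*h ≠ 2*t - 9 ↔ h ≠ t)) → t < 14))) ∧ ((¬(h + 2*t = -4)) → 2*h < 19)
Answer: WP = (3*pos + t ≥ -8 ∨ 2*pos + t < -9) ∧ (h + 2*t = -4 → (((2*h ≠ 2*t - 9 ↔ h ≠ t) → 4*h + 12*t < -2) ∧ ((¬(2*h ≠ 2*t - 9 ↔ h ≠ t)) → t < 14))) ∧ ((¬(h + 2*t = -4)) → 2*h < 19)


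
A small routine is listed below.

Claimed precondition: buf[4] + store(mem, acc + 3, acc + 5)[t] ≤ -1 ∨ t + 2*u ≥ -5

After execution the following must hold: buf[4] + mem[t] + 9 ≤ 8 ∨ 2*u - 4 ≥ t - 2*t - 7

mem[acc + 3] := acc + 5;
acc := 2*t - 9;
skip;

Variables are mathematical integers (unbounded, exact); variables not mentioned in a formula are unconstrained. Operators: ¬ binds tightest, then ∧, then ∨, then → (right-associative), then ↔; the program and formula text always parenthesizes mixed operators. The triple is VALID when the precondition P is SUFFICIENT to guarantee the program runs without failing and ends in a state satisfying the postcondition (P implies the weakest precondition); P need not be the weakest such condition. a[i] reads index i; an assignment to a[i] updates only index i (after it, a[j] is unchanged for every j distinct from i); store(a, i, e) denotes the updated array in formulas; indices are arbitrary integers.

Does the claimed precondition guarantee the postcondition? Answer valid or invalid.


Working backward. After the program, the postcondition buf[4] + mem[t] + 9 ≤ 8 ∨ 2*u - 4 ≥ t - 2*t - 7 must hold; in canonical form it is buf[4] + mem[t] ≤ -1 ∨ t + 2*u ≥ -3.
Before skip: buf[4] + mem[t] ≤ -1 ∨ t + 2*u ≥ -3
Before acc := 2*t - 9: buf[4] + mem[t] ≤ -1 ∨ t + 2*u ≥ -3
Before mem[acc + 3] := acc + 5: buf[4] + store(mem, acc + 3, acc + 5)[t] ≤ -1 ∨ t + 2*u ≥ -3
The weakest precondition is buf[4] + store(mem, acc + 3, acc + 5)[t] ≤ -1 ∨ t + 2*u ≥ -3.
Check whether buf[4] + store(mem, acc + 3, acc + 5)[t] ≤ -1 ∨ t + 2*u ≥ -5 implies it.
Countermodel: at the initial state acc = 0, buf = {[-4] = 0, [3] = 0, [4] = 0, elsewhere 0}, mem = {[-4] = 0, [3] = 0, [4] = 0, elsewhere 0}, t = -4, u = 0, the precondition holds but the weakest precondition fails.
Answer: invalid


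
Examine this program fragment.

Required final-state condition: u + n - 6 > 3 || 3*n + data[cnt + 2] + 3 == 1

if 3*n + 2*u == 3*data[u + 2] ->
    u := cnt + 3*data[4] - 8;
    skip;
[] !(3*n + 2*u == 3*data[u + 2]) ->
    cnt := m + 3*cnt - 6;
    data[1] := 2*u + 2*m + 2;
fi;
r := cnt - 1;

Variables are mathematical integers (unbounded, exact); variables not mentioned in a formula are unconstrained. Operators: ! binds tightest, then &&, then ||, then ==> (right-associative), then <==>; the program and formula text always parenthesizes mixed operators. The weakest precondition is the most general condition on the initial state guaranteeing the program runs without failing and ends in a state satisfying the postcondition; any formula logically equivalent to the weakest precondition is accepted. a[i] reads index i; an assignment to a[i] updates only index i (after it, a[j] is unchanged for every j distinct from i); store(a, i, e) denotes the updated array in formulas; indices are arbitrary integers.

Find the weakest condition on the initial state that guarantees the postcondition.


Working backward. After the program, the postcondition u + n - 6 > 3 || 3*n + data[cnt + 2] + 3 == 1 must hold; in canonical form it is n + u > 9 || data[cnt + 2] + 3*n == -2.
Before r := cnt - 1: n + u > 9 || data[cnt + 2] + 3*n == -2
Then branch requires 3*data[4] + cnt + n > 17 || data[cnt + 2] + 3*n == -2; else branch requires n + u > 9 || store(data, 1, 2*m + 2*u + 2)[3*cnt + m - 4] + 3*n == -2.
Before the if: (3*n + 2*u == 3*data[u + 2] ==> (3*data[4] + cnt + n > 17 || data[cnt + 2] + 3*n == -2)) && ((!(3*n + 2*u == 3*data[u + 2])) ==> (n + u > 9 || store(data, 1, 2*m + 2*u + 2)[3*cnt + m - 4] + 3*n == -2))
Answer: WP = (3*n + 2*u == 3*data[u + 2] ==> (3*data[4] + cnt + n > 17 || data[cnt + 2] + 3*n == -2)) && ((!(3*n + 2*u == 3*data[u + 2])) ==> (n + u > 9 || store(data, 1, 2*m + 2*u + 2)[3*cnt + m - 4] + 3*n == -2))


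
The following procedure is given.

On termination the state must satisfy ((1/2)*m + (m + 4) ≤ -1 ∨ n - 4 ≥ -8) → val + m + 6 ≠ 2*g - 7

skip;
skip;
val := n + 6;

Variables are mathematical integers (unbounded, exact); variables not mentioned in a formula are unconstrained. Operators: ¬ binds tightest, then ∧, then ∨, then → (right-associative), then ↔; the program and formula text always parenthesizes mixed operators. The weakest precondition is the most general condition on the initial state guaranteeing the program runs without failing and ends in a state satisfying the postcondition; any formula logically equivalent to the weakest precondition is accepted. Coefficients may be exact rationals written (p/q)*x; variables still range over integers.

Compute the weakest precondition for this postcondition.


Working backward. After the program, the postcondition ((1/2)*m + (m + 4) ≤ -1 ∨ n - 4 ≥ -8) → val + m + 6 ≠ 2*g - 7 must hold; in canonical form it is ((3/2)*m ≤ -5 ∨ n ≥ -4) → m + val ≠ 2*g - 13.
Before val := n + 6: ((3/2)*m ≤ -5 ∨ n ≥ -4) → m + n ≠ 2*g - 19
Before skip: ((3/2)*m ≤ -5 ∨ n ≥ -4) → m + n ≠ 2*g - 19
Before skip: ((3/2)*m ≤ -5 ∨ n ≥ -4) → m + n ≠ 2*g - 19
Answer: WP = ((3/2)*m ≤ -5 ∨ n ≥ -4) → m + n ≠ 2*g - 19


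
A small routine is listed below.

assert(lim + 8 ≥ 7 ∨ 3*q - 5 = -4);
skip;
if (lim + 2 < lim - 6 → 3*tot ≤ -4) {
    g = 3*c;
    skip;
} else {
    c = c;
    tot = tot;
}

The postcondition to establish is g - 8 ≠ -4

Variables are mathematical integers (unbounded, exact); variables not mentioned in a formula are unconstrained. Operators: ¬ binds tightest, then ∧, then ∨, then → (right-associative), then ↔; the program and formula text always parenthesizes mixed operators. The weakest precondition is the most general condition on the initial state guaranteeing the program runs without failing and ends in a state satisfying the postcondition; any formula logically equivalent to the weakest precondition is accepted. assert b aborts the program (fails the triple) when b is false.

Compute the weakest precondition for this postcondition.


Working backward. After the program, the postcondition g - 8 ≠ -4 must hold; in canonical form it is g ≠ 4.
Then branch requires 3*c ≠ 4; else branch requires g ≠ 4.
Before the if: 3*c ≠ 4
Before skip: 3*c ≠ 4
Before assert lim + 8 ≥ 7 ∨ 3*q - 5 = -4: (lim ≥ -1 ∨ 3*q = 1) ∧ 3*c ≠ 4
Answer: WP = (lim ≥ -1 ∨ 3*q = 1) ∧ 3*c ≠ 4


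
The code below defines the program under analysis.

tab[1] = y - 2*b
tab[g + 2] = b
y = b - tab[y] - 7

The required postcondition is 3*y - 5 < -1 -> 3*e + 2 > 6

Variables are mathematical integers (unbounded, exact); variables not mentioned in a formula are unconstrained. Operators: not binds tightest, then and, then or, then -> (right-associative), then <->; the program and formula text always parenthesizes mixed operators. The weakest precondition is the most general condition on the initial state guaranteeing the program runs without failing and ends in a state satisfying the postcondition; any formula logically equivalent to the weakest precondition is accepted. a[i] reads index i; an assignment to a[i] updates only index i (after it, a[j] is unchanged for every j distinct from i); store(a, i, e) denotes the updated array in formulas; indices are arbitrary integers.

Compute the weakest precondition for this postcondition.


Working backward. After the program, the postcondition 3*y - 5 < -1 -> 3*e + 2 > 6 must hold; in canonical form it is 3*y < 4 -> 3*e > 4.
Before y := b - tab[y] - 7: 3*b < 3*tab[y] + 25 -> 3*e > 4
Before tab[g + 2] := b: 3*b < 3*store(tab, g + 2, b)[y] + 25 -> 3*e > 4
Before tab[1] := y - 2*b: 3*b < 3*store(store(tab, 1, -2*b + y), g + 2, b)[y] + 25 -> 3*e > 4
Answer: WP = 3*b < 3*store(store(tab, 1, -2*b + y), g + 2, b)[y] + 25 -> 3*e > 4


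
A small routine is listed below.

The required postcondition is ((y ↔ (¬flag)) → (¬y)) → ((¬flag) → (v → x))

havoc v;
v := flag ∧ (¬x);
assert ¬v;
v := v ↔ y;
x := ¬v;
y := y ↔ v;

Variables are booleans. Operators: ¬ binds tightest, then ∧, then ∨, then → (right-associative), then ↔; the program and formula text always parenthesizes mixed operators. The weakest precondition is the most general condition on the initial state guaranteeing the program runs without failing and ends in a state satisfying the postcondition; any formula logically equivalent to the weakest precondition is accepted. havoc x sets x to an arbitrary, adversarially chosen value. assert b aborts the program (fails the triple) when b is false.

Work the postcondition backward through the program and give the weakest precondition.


Working backward. After the program, ((y ↔ (¬flag)) → (¬y)) → ((¬flag) → (v → x)) must hold.
Before y := y ↔ v: (((y ↔ v) ↔ (¬flag)) → (¬(y ↔ v))) → ((¬flag) → (v → x))
Before x := ¬v: (((y ↔ v) ↔ (¬flag)) → (¬(y ↔ v))) → ((¬flag) → (v → (¬v)))
Before v := v ↔ y: (((y ↔ (v ↔ y)) ↔ (¬flag)) → (¬(y ↔ (v ↔ y)))) → ((¬flag) → ((v ↔ y) → (¬(v ↔ y))))
Before assert ¬v: (¬v) ∧ ((((y ↔ (v ↔ y)) ↔ (¬flag)) → (¬(y ↔ (v ↔ y)))) → ((¬flag) → ((v ↔ y) → (¬(v ↔ y)))))
Before v := flag ∧ (¬x): (¬(flag ∧ (¬x))) ∧ ((((y ↔ ((flag ∧ (¬x)) ↔ y)) ↔ (¬flag)) → (¬(y ↔ ((flag ∧ (¬x)) ↔ y)))) → ((¬flag) → (((flag ∧ (¬x)) ↔ y) → (¬((flag ∧ (¬x)) ↔ y)))))
Before havoc v: (¬(flag ∧ (¬x))) ∧ ((((y ↔ ((flag ∧ (¬x)) ↔ y)) ↔ (¬flag)) → (¬(y ↔ ((flag ∧ (¬x)) ↔ y)))) → ((¬flag) → (((flag ∧ (¬x)) ↔ y) → (¬((flag ∧ (¬x)) ↔ y)))))
Answer: WP = (¬(flag ∧ (¬x))) ∧ ((((y ↔ ((flag ∧ (¬x)) ↔ y)) ↔ (¬flag)) → (¬(y ↔ ((flag ∧ (¬x)) ↔ y)))) → ((¬flag) → (((flag ∧ (¬x)) ↔ y) → (¬((flag ∧ (¬x)) ↔ y)))))


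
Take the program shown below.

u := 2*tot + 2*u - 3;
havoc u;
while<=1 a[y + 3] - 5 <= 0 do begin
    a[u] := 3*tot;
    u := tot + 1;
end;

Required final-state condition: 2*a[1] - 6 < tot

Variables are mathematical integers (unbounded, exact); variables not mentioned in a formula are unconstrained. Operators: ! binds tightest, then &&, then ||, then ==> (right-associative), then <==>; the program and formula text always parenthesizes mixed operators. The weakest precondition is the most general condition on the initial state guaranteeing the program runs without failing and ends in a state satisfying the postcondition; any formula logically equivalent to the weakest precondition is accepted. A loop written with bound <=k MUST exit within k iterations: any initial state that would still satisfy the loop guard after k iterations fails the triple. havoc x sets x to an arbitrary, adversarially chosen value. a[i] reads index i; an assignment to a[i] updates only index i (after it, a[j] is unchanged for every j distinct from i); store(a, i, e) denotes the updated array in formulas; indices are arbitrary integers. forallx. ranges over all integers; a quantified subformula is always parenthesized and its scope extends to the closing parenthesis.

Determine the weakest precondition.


Working backward. After the program, the postcondition 2*a[1] - 6 < tot must hold; in canonical form it is 2*a[1] < tot + 6.
Before the loop (bound <=1), unroll the exhaustion recursion (WP_0 = exit-now case; WP_j = one more guarded iteration, up to j = 1):
  WP_0: (!(a[y + 3] <= 5)) && 2*a[1] < tot + 6
  WP_1: (a[y + 3] <= 5 ==> ((!(store(a, u, 3*tot)[y + 3] <= 5)) && 2*store(a, u, 3*tot)[1] < tot + 6)) && ((!(a[y + 3] <= 5)) ==> 2*a[1] < tot + 6)
So before the loop: (a[y + 3] <= 5 ==> ((!(store(a, u, 3*tot)[y + 3] <= 5)) && 2*store(a, u, 3*tot)[1] < tot + 6)) && ((!(a[y + 3] <= 5)) ==> 2*a[1] < tot + 6)
Before havoc u: forall u_1. ((a[y + 3] <= 5 ==> ((!(store(a, u_1, 3*tot)[y + 3] <= 5)) && 2*store(a, u_1, 3*tot)[1] < tot + 6)) && ((!(a[y + 3] <= 5)) ==> 2*a[1] < tot + 6))
Before u := 2*tot + 2*u - 3: forall u_1. ((a[y + 3] <= 5 ==> ((!(store(a, u_1, 3*tot)[y + 3] <= 5)) && 2*store(a, u_1, 3*tot)[1] < tot + 6)) && ((!(a[y + 3] <= 5)) ==> 2*a[1] < tot + 6))
Answer: WP = forall u_1. ((a[y + 3] <= 5 ==> ((!(store(a, u_1, 3*tot)[y + 3] <= 5)) && 2*store(a, u_1, 3*tot)[1] < tot + 6)) && ((!(a[y + 3] <= 5)) ==> 2*a[1] < tot + 6))


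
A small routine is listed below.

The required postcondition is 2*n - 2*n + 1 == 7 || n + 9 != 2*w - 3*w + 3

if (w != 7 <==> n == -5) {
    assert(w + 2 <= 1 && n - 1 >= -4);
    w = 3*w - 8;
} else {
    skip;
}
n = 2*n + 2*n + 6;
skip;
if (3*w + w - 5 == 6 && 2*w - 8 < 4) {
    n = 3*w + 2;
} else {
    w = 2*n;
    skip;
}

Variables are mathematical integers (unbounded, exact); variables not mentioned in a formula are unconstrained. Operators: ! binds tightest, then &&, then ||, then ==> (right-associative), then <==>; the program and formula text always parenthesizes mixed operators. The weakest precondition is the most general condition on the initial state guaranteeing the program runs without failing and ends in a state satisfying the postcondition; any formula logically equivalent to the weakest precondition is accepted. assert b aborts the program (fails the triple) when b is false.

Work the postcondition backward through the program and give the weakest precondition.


Working backward. After the program, the postcondition 2*n - 2*n + 1 == 7 || n + 9 != 2*w - 3*w + 3 must hold; in canonical form it is n + w != -6.
Then branch requires 4*w != -8; else branch requires 3*n != -6.
Before the if: ((4*w == 11 && 2*w < 12) ==> 4*w != -8) && ((!(4*w == 11 && 2*w < 12)) ==> 3*n != -6)
Before skip: ((4*w == 11 && 2*w < 12) ==> 4*w != -8) && ((!(4*w == 11 && 2*w < 12)) ==> 3*n != -6)
Before n := 2*n + 2*n + 6: ((4*w == 11 && 2*w < 12) ==> 4*w != -8) && ((!(4*w == 11 && 2*w < 12)) ==> 12*n != -24)
Then branch requires w <= -1 && n >= -3 && ((12*w == 43 && 6*w < 28) ==> 12*w != 24) && ((!(12*w == 43 && 6*w < 28)) ==> 12*n != -24); else branch requires ((4*w == 11 && 2*w < 12) ==> 4*w != -8) && ((!(4*w == 11 && 2*w < 12)) ==> 12*n != -24).
Before the if: ((w != 7 <==> n == -5) ==> (w <= -1 && n >= -3 && ((12*w == 43 && 6*w < 28) ==> 12*w != 24) && ((!(12*w == 43 && 6*w < 28)) ==> 12*n != -24))) && ((!(w != 7 <==> n == -5)) ==> (((4*w == 11 && 2*w < 12) ==> 4*w != -8) && ((!(4*w == 11 && 2*w < 12)) ==> 12*n != -24)))
Answer: WP = ((w != 7 <==> n == -5) ==> (w <= -1 && n >= -3 && ((12*w == 43 && 6*w < 28) ==> 12*w != 24) && ((!(12*w == 43 && 6*w < 28)) ==> 12*n != -24))) && ((!(w != 7 <==> n == -5)) ==> (((4*w == 11 && 2*w < 12) ==> 4*w != -8) && ((!(4*w == 11 && 2*w < 12)) ==> 12*n != -24)))


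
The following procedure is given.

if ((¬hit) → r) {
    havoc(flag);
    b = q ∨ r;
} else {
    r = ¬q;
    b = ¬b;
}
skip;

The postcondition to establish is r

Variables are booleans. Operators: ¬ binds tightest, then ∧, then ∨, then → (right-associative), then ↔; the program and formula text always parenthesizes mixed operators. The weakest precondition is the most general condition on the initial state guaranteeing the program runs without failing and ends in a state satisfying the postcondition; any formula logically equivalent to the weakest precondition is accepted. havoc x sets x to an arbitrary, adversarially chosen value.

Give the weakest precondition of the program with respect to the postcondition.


Working backward. After the program, r must hold.
Before skip: r
Then branch requires r; else branch requires ¬q.
Before the if: (((¬hit) → r) → r) ∧ ((¬((¬hit) → r)) → (¬q))
Answer: WP = (((¬hit) → r) → r) ∧ ((¬((¬hit) → r)) → (¬q))


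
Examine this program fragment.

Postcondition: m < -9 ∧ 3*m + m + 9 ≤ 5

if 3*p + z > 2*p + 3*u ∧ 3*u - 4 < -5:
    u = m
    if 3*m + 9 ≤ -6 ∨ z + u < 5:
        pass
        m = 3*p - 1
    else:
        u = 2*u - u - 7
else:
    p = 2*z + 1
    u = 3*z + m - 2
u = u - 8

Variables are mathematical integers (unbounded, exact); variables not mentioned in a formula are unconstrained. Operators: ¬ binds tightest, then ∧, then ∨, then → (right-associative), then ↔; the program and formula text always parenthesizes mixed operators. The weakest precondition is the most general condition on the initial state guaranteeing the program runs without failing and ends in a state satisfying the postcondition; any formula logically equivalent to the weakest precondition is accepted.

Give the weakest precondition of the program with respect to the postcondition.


Working backward. After the program, the postcondition m < -9 ∧ 3*m + m + 9 ≤ 5 must hold; in canonical form it is m < -9 ∧ 4*m ≤ -4.
Before u := u - 8: m < -9 ∧ 4*m ≤ -4
Then branch requires ((3*m ≤ -15 ∨ m + z < 5) → (3*p < -8 ∧ 12*p ≤ 0)) ∧ ((¬(3*m ≤ -15 ∨ m + z < 5)) → (m < -9 ∧ 4*m ≤ -4)); else branch requires m < -9 ∧ 4*m ≤ -4.
Before the if: ((p + z > 3*u ∧ 3*u < -1) → (((3*m ≤ -15 ∨ m + z < 5) → (3*p < -8 ∧ 12*p ≤ 0)) ∧ ((¬(3*m ≤ -15 ∨ m + z < 5)) → (m < -9 ∧ 4*m ≤ -4)))) ∧ ((¬(p + z > 3*u ∧ 3*u < -1)) → (m < -9 ∧ 4*m ≤ -4))
Answer: WP = ((p + z > 3*u ∧ 3*u < -1) → (((3*m ≤ -15 ∨ m + z < 5) → (3*p < -8 ∧ 12*p ≤ 0)) ∧ ((¬(3*m ≤ -15 ∨ m + z < 5)) → (m < -9 ∧ 4*m ≤ -4)))) ∧ ((¬(p + z > 3*u ∧ 3*u < -1)) → (m < -9 ∧ 4*m ≤ -4))


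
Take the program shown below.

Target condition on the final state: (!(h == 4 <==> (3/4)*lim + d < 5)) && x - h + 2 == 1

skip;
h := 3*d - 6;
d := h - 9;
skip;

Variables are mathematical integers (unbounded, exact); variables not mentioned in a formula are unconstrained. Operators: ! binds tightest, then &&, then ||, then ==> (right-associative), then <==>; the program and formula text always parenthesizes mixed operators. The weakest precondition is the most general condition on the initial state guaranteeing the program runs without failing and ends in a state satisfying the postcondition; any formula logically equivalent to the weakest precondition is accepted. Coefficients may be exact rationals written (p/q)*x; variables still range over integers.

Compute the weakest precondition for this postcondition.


Working backward. After the program, the postcondition (!(h == 4 <==> (3/4)*lim + d < 5)) && x - h + 2 == 1 must hold; in canonical form it is (!(h == 4 <==> d + (3/4)*lim < 5)) && x == h - 1.
Before skip: (!(h == 4 <==> d + (3/4)*lim < 5)) && x == h - 1
Before d := h - 9: (!(h == 4 <==> h + (3/4)*lim < 14)) && x == h - 1
Before h := 3*d - 6: (!(3*d == 10 <==> 3*d + (3/4)*lim < 20)) && x == 3*d - 7
Before skip: (!(3*d == 10 <==> 3*d + (3/4)*lim < 20)) && x == 3*d - 7
Answer: WP = (!(3*d == 10 <==> 3*d + (3/4)*lim < 20)) && x == 3*d - 7


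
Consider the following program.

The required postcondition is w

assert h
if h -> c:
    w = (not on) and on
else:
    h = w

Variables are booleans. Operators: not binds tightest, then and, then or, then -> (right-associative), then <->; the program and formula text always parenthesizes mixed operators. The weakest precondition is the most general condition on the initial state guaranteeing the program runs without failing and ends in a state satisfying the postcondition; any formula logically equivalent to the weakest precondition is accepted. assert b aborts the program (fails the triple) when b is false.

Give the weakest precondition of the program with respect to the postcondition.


Working backward. After the program, w must hold.
Then branch requires false; else branch requires w.
Before the if: (not (h -> c)) and ((not (h -> c)) -> w)
Before assert h: h and (not (h -> c)) and ((not (h -> c)) -> w)
Answer: WP = h and (not (h -> c)) and ((not (h -> c)) -> w)


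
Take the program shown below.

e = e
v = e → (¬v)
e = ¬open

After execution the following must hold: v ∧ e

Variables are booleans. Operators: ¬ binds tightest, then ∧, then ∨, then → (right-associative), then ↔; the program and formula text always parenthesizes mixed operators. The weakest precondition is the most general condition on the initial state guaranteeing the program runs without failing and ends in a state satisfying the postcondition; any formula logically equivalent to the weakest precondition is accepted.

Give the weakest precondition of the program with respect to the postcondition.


Working backward. After the program, v ∧ e must hold.
Before e := ¬open: v ∧ (¬open)
Before v := e → (¬v): (e → (¬v)) ∧ (¬open)
Before e := e: (e → (¬v)) ∧ (¬open)
Answer: WP = (e → (¬v)) ∧ (¬open)


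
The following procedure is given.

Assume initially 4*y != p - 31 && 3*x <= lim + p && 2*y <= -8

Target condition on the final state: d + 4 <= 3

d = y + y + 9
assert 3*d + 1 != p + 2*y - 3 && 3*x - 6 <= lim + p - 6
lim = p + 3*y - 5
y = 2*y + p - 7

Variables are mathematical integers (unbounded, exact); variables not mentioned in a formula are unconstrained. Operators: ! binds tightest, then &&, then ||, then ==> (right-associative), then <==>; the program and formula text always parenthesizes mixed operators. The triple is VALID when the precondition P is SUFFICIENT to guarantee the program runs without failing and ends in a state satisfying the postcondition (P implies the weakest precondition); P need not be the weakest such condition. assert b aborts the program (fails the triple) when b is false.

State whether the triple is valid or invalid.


Working backward. After the program, the postcondition d + 4 <= 3 must hold; in canonical form it is d <= -1.
Before y := 2*y + p - 7: d <= -1
Before lim := p + 3*y - 5: d <= -1
Before assert 3*d + 1 != p + 2*y - 3 && 3*x - 6 <= lim + p - 6: 3*d != p + 2*y - 4 && 3*x <= lim + p && d <= -1
Before d := y + y + 9: 4*y != p - 31 && 3*x <= lim + p && 2*y <= -10
The weakest precondition is 4*y != p - 31 && 3*x <= lim + p && 2*y <= -10.
Check whether 4*y != p - 31 && 3*x <= lim + p && 2*y <= -8 implies it.
Countermodel: at the initial state lim = -16, p = 16, x = 0, y = -4, the precondition holds but the weakest precondition fails.
Answer: invalid
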